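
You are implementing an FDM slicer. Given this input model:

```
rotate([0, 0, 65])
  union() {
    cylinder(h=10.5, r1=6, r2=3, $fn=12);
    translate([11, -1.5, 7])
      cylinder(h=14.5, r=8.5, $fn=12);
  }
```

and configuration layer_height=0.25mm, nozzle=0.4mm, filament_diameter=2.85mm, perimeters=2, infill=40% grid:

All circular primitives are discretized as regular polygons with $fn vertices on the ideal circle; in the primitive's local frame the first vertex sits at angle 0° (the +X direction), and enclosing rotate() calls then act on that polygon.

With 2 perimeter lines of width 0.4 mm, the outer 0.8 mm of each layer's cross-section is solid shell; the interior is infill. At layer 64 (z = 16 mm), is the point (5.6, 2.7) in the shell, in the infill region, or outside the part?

infill

At z = 16 mm: the cone does not reach this height (z outside [0, 10.5]); the r=8.5 cylinder at (11, -1.5) contributes a regular 12-gon of circumradius 8.5; Merging all regions: only the r=8.5 cylinder at (11, -1.5) is present, so the union is just that shape — 1 connected region; (rotated 65° about Z; rotation is an isometry so areas/perimeters/island counts are preserved). Overall, the cross-section is a single solid region. Undo the 65° rotation: the query point maps to (4.814, -3.934) in the un-rotated model frame. The nearest boundary edge runs (2.50, -1.50)→(3.64, -5.75); distance from the point to it = 1.60 mm. The point is inside the cross-section and 1.60 mm from the nearest boundary — more than the 0.8 mm shell width (2 × 0.4), so it's in the infill interior.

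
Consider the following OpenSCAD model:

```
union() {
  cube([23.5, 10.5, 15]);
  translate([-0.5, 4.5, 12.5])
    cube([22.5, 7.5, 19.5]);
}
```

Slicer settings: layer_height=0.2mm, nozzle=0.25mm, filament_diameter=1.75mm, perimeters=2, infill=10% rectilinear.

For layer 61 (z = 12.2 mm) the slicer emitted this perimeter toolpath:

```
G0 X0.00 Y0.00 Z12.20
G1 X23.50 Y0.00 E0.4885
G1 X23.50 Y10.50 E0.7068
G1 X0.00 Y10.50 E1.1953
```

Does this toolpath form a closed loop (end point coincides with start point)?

no

Start point (G0): (0.00, 0.00). End point (last G1): the path does not return to the start — open.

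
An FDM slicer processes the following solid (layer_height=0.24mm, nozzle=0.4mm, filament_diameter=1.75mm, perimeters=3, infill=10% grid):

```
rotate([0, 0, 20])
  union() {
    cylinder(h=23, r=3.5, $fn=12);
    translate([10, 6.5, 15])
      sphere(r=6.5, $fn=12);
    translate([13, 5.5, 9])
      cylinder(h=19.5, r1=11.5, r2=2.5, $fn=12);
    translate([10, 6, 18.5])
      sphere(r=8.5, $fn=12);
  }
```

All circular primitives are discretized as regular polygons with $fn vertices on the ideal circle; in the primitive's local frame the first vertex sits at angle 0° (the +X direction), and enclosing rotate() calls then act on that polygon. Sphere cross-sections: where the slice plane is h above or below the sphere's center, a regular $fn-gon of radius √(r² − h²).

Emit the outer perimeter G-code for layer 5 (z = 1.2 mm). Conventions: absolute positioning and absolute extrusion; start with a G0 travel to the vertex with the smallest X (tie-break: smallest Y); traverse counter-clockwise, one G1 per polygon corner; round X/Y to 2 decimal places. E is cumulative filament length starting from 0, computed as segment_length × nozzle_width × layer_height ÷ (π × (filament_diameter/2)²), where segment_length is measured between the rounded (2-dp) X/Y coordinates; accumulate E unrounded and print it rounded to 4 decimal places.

G0 X-3.45 Y0.61 Z1.20
G1 X-3.29 Y-1.20 E0.0725
G1 X-2.25 Y-2.68 E0.1447
G1 X-0.61 Y-3.45 E0.2170
G1 X1.20 Y-3.29 E0.2896
G1 X2.68 Y-2.25 E0.3617
G1 X3.45 Y-0.61 E0.4341
G1 X3.29 Y1.20 E0.5066
G1 X2.25 Y2.68 E0.5788
G1 X0.61 Y3.45 E0.6511
G1 X-1.20 Y3.29 E0.7236
G1 X-2.68 Y2.25 E0.7958
G1 X-3.45 Y0.61 E0.8681

At z = 1.2 mm: the r=3.5 cylinder contributes a regular 12-gon of circumradius 3.5; the sphere at (10, 6.5) is absent (|z−center|=13.800 > r=6.5); the cone at (13, 5.5) is absent (z outside [9, 28.5]); the sphere at (10, 6) is not intersected at this z (|z−center|=17.300 > r=8.5); Merging all regions: only the r=3.5 cylinder is present, so the union is just that shape — 1 connected region; (whole slice rotated 20° about Z — lengths, areas and connectivity unchanged). The outline is a single polygon with 12 vertices. Extrusion per mm of travel: 0.4 × 0.24 / (π × 0.875²) = 0.039912. Accumulating E over each segment gives final E = 0.8681.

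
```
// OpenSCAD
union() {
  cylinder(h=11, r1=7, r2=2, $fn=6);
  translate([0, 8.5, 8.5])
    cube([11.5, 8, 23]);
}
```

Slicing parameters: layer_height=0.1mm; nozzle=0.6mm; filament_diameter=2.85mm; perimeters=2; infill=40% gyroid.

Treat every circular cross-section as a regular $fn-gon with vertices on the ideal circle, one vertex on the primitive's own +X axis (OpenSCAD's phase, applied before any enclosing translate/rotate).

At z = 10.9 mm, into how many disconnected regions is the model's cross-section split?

2

At z = 10.9 mm: the cone (r1=7→r2=2) has section circumradius 2.045 here — a regular 6-gon; the cube at (0, 8.5) (footprint 11.5×8) is included at this height; Combining (union): the 2 present regions are separate (no shared area or edge), so areas and boundary lengths simply add and each stays a separate island — 2 connected regions. The result has 2 disconnected regions.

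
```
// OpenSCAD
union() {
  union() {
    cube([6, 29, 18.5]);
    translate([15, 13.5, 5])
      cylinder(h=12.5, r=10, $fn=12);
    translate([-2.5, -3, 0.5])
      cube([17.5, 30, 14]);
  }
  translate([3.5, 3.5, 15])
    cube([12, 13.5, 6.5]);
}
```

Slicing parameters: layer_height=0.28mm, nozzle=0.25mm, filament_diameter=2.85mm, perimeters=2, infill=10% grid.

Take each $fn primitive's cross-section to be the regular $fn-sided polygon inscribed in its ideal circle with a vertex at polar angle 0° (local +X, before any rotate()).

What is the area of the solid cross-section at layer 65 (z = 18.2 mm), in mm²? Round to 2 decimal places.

At z = 18.2 mm: the 6×29 cube contributes its full rectangle (area 174.00 mm²); the cylinder at (15, 13.5) is absent (z outside [5, 17.5]); the cube at (-2.5, -3) is absent (z outside [0.5, 14.5]); Merging all regions: only the 6×29 cube is present, so the union is just that shape — area = 174.00 mm²; the 12×13.5 cube at (3.5, 3.5) contributes its full rectangle (area 162.00 mm²); Taking the union: the regions partially overlap — summed areas 336.00 mm² minus the doubly-counted overlap 33.75 mm² gives 302.25 mm² — area = 302.25 mm². Overall, the cross-section is a single solid region. Net area = 302.25 mm².

302.25 mm²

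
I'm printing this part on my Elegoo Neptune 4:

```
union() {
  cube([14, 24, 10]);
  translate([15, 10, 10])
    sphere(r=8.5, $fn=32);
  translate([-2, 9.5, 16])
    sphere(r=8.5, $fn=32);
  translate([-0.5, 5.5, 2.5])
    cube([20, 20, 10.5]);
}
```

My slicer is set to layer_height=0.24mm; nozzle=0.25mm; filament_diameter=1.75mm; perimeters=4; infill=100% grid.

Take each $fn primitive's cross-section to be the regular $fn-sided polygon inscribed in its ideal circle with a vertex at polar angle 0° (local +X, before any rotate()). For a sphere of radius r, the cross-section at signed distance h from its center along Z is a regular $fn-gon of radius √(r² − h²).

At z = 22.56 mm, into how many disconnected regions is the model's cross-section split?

At z = 22.56 mm: the cube does not reach this height (z outside [0, 10]); the sphere at (15, 10) is absent (|z−center|=12.560 > r=8.5); the r=8.5 sphere at (-2, 9.5) slices to a regular 32-gon of circumradius 5.405 (√(r²−h²) with h=6.56 from center); the cube at (-0.5, 5.5) is not intersected at this z (z outside [2.5, 13]); Merging all regions: only the r=8.5 sphere at (-2, 9.5) is present, so the union is just that shape — 1 connected region. The result has 1 disconnected region.

1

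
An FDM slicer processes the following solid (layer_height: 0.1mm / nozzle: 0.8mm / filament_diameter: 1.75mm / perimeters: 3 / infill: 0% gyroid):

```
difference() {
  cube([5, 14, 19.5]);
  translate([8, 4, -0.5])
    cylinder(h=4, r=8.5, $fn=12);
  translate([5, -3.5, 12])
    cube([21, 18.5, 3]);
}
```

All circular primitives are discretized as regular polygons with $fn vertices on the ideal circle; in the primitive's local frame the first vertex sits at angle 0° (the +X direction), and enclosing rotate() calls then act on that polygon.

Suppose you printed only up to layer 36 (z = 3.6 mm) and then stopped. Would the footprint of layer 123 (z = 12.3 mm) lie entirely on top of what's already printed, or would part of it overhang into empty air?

entirely on top

Compare the two slices. At z = 3.6: the cube is present — its section is the full 5×14 rectangle (area 70.00 mm²); the cylinder at (8, 4) does not reach this height (z outside [-0.5, 3.5]); the cube at (5, -3.5) is not intersected at this z (z outside [12, 15]); After the difference (first − rest): none of the subtracted shapes is present at this height, so the 5×14 cube is unchanged — area = 70.00 mm². At z = 12.3: the cube is present — its section is the full 5×14 rectangle (area 70.00 mm²); the cylinder at (8, 4) does not reach this height (z outside [-0.5, 3.5]); the 21×18.5 cube at (5, -3.5) contributes its full rectangle (area 388.50 mm²); After the difference (first − rest): starting from the 5×14 cube (70.00 mm²), the 21×18.5 cube at (5, -3.5) misses the remaining region (no effect) — area = 70.00 mm². Checking containment: the cross-section at z = 12.3 is a subset of the cross-section at z = 3.6.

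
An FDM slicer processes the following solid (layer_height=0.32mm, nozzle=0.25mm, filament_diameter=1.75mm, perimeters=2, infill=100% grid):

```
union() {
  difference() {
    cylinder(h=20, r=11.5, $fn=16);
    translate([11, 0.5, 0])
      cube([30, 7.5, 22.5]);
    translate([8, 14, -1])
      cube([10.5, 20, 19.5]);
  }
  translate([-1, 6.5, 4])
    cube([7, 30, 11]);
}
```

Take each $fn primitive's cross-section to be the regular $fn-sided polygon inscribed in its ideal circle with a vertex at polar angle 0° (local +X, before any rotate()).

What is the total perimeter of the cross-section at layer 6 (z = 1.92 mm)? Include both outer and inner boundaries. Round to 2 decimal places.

At z = 1.92 mm: the r=11.5 cylinder contributes a regular 16-gon of circumradius 11.5 (perimeter = 2·16·11.500·sin(180°/16) = 71.79 mm); the 30×7.5 cube at (11, 0.5) contributes its full rectangle (perimeter 75.00 mm); the cube at (8, 14) (footprint 10.5×20) is included at this height (perimeter 61.00 mm); After the difference (first − rest): starting from the r=11.5 cylinder, the 30×7.5 cube at (11, 0.5) partially overlaps it — only the 0.40 mm² overlap (of its 225.00 mm²) is removed, clipping the outline; the 10.5×20 cube at (8, 14) misses the remaining region (no effect) — boundary = 72.15 mm; the cube at (-1, 6.5) is not intersected at this z (z outside [4, 15]); Combining (union): only the result so far is present, so the union is just that shape — boundary = 72.15 mm. Overall, the cross-section is a single solid region. Total boundary length (outer) = 72.15 mm.

72.15 mm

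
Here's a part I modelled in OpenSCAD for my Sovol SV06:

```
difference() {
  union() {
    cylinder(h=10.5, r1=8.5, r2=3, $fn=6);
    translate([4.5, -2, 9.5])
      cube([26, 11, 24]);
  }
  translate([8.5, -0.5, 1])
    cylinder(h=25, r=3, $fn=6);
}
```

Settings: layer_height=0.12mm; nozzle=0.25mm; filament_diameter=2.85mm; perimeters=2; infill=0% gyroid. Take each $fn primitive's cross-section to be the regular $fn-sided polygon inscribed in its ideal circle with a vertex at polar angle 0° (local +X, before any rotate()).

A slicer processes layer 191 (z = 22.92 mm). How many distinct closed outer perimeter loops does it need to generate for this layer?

At z = 22.92 mm: the cone does not reach this height (z outside [0, 10.5]); the cube at (4.5, -2) (footprint 26×11) is included at this height; Taking the union: only the 26×11 cube at (4.5, -2) is present, so the union is just that shape — 1 connected region; the r=3 cylinder at (8.5, -0.5) gives a regular 6-gon of circumradius 3 (constant along its height); Taking the first minus the rest: starting from that combined region, the r=3 cylinder at (8.5, -0.5) partially overlaps it — only the 19.39 mm² overlap (of its 23.38 mm²) is removed, clipping the outline — 1 connected region. The result has 1 disconnected region.

1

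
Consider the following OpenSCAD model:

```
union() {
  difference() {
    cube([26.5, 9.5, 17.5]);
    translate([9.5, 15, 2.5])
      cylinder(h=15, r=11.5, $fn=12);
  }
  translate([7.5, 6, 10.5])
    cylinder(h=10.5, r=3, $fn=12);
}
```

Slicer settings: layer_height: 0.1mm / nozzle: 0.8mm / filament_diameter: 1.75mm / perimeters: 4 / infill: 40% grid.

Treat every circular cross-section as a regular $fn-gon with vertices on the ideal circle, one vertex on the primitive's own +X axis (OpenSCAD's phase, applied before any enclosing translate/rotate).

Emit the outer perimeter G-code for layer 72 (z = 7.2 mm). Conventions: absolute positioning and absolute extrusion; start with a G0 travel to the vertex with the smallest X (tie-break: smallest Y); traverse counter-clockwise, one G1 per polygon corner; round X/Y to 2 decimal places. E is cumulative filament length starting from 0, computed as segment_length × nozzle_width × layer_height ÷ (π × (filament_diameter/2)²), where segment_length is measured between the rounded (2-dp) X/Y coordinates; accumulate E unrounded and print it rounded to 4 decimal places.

At z = 7.2 mm: the cube is present — its section is the full 26.5×9.5 rectangle; the r=11.5 cylinder at (9.5, 15) contributes a regular 12-gon of circumradius 11.5; Taking the first minus the rest: starting from the 26.5×9.5 cube, the r=11.5 cylinder at (9.5, 15) partially overlaps it — only the 79.75 mm² overlap (of its 396.75 mm²) is removed, clipping the outline — 1 connected region; the cylinder at (7.5, 6) is not intersected at this z (z outside [10.5, 21]); Combining (union): only that combined region is present, so the union is just that shape — 1 connected region. The outline is a single polygon with 9 vertices. Extrusion per mm of travel: 0.8 × 0.1 / (π × 0.875²) = 0.033260. Accumulating E over each segment gives final E = 2.5006.

G0 X0.00 Y0.00 Z7.20
G1 X26.50 Y0.00 E0.8814
G1 X26.50 Y9.50 E1.1974
G1 X19.53 Y9.50 E1.4292
G1 X19.46 Y9.25 E1.4378
G1 X15.25 Y5.04 E1.6358
G1 X9.50 Y3.50 E1.8338
G1 X3.75 Y5.04 E2.0318
G1 X0.00 Y8.79 E2.2082
G1 X0.00 Y0.00 E2.5006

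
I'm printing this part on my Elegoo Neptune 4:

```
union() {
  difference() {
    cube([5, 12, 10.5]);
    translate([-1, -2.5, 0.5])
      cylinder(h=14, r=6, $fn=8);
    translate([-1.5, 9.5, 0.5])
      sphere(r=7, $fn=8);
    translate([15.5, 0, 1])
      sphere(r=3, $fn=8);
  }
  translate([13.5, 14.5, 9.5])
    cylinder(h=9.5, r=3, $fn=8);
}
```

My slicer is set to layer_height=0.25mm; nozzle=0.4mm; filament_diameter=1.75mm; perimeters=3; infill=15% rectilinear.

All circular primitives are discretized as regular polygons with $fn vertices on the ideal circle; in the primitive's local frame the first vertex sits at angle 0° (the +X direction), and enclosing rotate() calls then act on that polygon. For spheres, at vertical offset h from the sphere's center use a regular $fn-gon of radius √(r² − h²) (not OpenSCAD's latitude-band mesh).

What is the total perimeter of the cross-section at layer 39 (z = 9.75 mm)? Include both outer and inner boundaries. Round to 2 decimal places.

50.71 mm

At z = 9.75 mm: the cube (footprint 5×12) is included at this height (perimeter 34.00 mm); the cylinder at (-1, -2.5): section is a regular 8-gon, circumradius r=6 (perimeter = 2·8·6.000·sin(180°/8) = 36.74 mm); the sphere at (-1.5, 9.5) is not intersected at this z (|z−center|=9.250 > r=7); the sphere at (15.5, 0) does not reach this height (|z−center|=8.750 > r=3); Taking the first minus the rest: starting from the 5×12 cube, the r=6 cylinder at (-1, -2.5) partially overlaps it — only the 8.46 mm² overlap (of its 101.82 mm²) is removed, clipping the outline — boundary = 32.35 mm; the r=3 cylinder at (13.5, 14.5) gives a regular 8-gon of circumradius 3 (constant along its height) (perimeter = 2·8·3.000·sin(180°/8) = 18.37 mm); Combining (union): the 2 present regions are separate (no shared area or edge), so areas and boundary lengths simply add and each stays a separate island — boundary = 50.71 mm. Overall, the cross-section has 2 separate islands. Total boundary length (outer) = 50.71 mm.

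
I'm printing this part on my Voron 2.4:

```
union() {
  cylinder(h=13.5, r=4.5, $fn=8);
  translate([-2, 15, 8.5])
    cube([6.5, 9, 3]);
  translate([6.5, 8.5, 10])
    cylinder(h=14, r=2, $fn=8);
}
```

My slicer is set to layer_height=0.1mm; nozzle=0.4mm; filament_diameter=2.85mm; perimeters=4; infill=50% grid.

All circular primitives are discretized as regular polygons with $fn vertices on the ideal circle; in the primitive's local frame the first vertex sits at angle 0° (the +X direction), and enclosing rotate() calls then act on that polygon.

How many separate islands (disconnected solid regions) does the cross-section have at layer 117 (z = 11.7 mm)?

At z = 11.7 mm: the r=4.5 cylinder gives a regular 8-gon of circumradius 4.5 (constant along its height); the cube at (-2, 15) is not intersected at this z (z outside [8.5, 11.5]); the cylinder at (6.5, 8.5): section is a regular 8-gon, circumradius r=2; Taking the union: the 2 present regions are separate (no shared area or edge), so areas and boundary lengths simply add and each stays a separate island — 2 connected regions. Overall, the cross-section has 2 separate islands. Island count = 2.

2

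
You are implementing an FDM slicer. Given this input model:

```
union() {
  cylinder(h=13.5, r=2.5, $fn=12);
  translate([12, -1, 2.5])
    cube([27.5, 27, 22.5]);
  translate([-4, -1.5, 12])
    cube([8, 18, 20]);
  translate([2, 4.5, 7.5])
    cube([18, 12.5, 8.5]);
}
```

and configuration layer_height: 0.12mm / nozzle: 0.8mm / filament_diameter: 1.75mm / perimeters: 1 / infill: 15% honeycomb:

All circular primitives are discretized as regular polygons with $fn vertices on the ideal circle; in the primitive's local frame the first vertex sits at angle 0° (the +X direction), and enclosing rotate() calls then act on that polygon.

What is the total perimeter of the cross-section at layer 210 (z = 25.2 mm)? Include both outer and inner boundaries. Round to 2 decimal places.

At z = 25.2 mm: the cylinder is absent (z outside [0, 13.5]); the cube at (12, -1) is absent (z outside [2.5, 25]); the 8×18 cube at (-4, -1.5) contributes its full rectangle (perimeter 52.00 mm); the cube at (2, 4.5) is not intersected at this z (z outside [7.5, 16]); Merging all regions: only the 8×18 cube at (-4, -1.5) is present, so the union is just that shape — boundary = 52.00 mm. Overall, the cross-section is a single solid region. Total boundary length (outer) = 52.00 mm.

52.00 mm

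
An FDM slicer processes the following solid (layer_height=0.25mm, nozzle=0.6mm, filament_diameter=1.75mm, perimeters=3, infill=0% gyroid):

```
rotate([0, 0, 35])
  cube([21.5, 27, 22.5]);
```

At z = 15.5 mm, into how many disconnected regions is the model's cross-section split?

1

At z = 15.5 mm: the 21.5×27 cube contributes its full rectangle; (rotated 35° about Z; rotation is an isometry so areas/perimeters/island counts are preserved). The result has 1 disconnected region.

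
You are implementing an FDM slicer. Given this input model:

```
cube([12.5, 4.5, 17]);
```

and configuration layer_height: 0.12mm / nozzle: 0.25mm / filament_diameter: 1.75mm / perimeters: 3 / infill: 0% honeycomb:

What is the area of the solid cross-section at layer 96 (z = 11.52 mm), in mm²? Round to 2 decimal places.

56.25 mm²

At z = 11.52 mm: the cube is present — its section is the full 12.5×4.5 rectangle (area 56.25 mm²). Overall, the cross-section is a single solid region. Net area = 56.25 mm².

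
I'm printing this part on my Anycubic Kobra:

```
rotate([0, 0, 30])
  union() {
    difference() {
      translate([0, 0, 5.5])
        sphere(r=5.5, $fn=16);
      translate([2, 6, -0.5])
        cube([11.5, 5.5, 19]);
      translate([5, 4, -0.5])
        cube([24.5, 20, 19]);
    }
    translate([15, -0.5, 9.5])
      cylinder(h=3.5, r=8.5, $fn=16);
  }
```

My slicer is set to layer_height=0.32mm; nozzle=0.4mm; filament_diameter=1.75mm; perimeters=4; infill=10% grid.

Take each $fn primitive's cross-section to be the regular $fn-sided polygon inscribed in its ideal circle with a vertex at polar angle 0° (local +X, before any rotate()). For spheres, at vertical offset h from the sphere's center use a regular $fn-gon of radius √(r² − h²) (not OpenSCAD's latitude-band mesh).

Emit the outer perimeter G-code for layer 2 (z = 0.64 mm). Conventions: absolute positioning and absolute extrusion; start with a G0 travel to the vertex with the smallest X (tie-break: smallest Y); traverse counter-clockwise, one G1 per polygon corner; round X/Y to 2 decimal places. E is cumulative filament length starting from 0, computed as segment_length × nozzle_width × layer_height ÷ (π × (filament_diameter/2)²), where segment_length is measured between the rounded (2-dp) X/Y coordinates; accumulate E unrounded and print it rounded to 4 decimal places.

At z = 0.64 mm: the r=5.5 sphere slices to a regular 16-gon of circumradius 2.575 (√(r²−h²) with h=4.86 from center); the cube at (2, 6) (footprint 11.5×5.5) is included at this height; the 24.5×20 cube at (5, 4) contributes its full rectangle; After the difference (first − rest): starting from the r=5.5 sphere, the 11.5×5.5 cube at (2, 6) misses the remaining region (no effect); the 24.5×20 cube at (5, 4) misses the remaining region (no effect) — 1 connected region; the cylinder at (15, -0.5) is not intersected at this z (z outside [9.5, 13]); Combining (union): only the result so far is present, so the union is just that shape — 1 connected region; (whole slice rotated 30° about Z — lengths, areas and connectivity unchanged). The outline is a single polygon with 16 vertices. Extrusion per mm of travel: 0.4 × 0.32 / (π × 0.875²) = 0.053216. Accumulating E over each segment gives final E = 0.8556.

G0 X-2.55 Y-0.34 Z0.64
G1 X-2.23 Y-1.29 E0.0533
G1 X-1.57 Y-2.04 E0.1065
G1 X-0.67 Y-2.49 E0.1601
G1 X0.34 Y-2.55 E0.2139
G1 X1.29 Y-2.23 E0.2672
G1 X2.04 Y-1.57 E0.3204
G1 X2.49 Y-0.67 E0.3740
G1 X2.55 Y0.34 E0.4278
G1 X2.23 Y1.29 E0.4812
G1 X1.57 Y2.04 E0.5343
G1 X0.67 Y2.49 E0.5879
G1 X-0.34 Y2.55 E0.6417
G1 X-1.29 Y2.23 E0.6951
G1 X-2.04 Y1.57 E0.7482
G1 X-2.49 Y0.67 E0.8018
G1 X-2.55 Y-0.34 E0.8556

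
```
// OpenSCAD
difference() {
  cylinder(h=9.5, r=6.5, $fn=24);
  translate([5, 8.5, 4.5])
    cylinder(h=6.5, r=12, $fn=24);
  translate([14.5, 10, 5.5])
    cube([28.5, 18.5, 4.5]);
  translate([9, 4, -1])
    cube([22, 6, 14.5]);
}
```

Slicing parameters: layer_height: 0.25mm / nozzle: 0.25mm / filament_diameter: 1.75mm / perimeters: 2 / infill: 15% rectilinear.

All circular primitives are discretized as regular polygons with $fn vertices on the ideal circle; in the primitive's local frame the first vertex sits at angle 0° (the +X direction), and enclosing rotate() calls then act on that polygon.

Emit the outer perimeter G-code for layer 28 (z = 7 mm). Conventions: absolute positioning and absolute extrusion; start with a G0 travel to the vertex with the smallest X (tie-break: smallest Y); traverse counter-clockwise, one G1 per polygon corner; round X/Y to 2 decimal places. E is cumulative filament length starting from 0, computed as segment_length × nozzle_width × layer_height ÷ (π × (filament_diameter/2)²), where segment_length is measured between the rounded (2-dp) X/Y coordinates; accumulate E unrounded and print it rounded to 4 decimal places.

At z = 7 mm: the cylinder: section is a regular 24-gon, circumradius r=6.5; the cylinder at (5, 8.5): section is a regular 24-gon, circumradius r=12; the cube at (14.5, 10) (footprint 28.5×18.5) is included at this height; the cube at (9, 4) is present — its section is the full 22×6 rectangle; Subtracting the remaining from the first: starting from the r=6.5 cylinder, the r=12 cylinder at (5, 8.5) partially overlaps it — only the 84.50 mm² overlap (of its 447.24 mm²) is removed, clipping the outline; the 28.5×18.5 cube at (14.5, 10) misses the remaining region (no effect); the 22×6 cube at (9, 4) misses the remaining region (no effect) — 1 connected region. The outline is a single polygon with 18 vertices. Extrusion per mm of travel: 0.25 × 0.25 / (π × 0.875²) = 0.025984. Accumulating E over each segment gives final E = 0.8776.

G0 X-6.50 Y0.00 Z7.00
G1 X-6.28 Y-1.68 E0.0440
G1 X-5.63 Y-3.25 E0.0882
G1 X-4.60 Y-4.60 E0.1323
G1 X-3.25 Y-5.63 E0.1764
G1 X-1.68 Y-6.28 E0.2206
G1 X0.00 Y-6.50 E0.2646
G1 X1.68 Y-6.28 E0.3086
G1 X3.25 Y-5.63 E0.3528
G1 X4.60 Y-4.60 E0.3969
G1 X5.49 Y-3.44 E0.4349
G1 X5.00 Y-3.50 E0.4477
G1 X1.89 Y-3.09 E0.5292
G1 X-1.00 Y-1.89 E0.6106
G1 X-3.49 Y0.01 E0.6919
G1 X-5.39 Y2.50 E0.7733
G1 X-5.67 Y3.16 E0.7920
G1 X-6.28 Y1.68 E0.8335
G1 X-6.50 Y0.00 E0.8776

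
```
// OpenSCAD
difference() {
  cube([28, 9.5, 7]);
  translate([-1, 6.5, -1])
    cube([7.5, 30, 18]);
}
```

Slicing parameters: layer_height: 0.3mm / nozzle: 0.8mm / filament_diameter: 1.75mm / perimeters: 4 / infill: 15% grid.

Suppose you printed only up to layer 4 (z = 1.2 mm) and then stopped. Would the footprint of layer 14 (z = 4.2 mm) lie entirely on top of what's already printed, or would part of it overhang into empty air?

entirely on top

Compare the two slices. At z = 1.2: the cube is present — its section is the full 28×9.5 rectangle (area 266.00 mm²); the cube at (-1, 6.5) is present — its section is the full 7.5×30 rectangle (area 225.00 mm²); Taking the first minus the rest: starting from the 28×9.5 cube (266.00 mm²), the 7.5×30 cube at (-1, 6.5) partially overlaps it — only the 19.50 mm² overlap (of its 225.00 mm²) is removed, clipping the outline — area = 246.50 mm². At z = 4.2: the 28×9.5 cube contributes its full rectangle (area 266.00 mm²); the 7.5×30 cube at (-1, 6.5) contributes its full rectangle (area 225.00 mm²); Taking the first minus the rest: starting from the 28×9.5 cube (266.00 mm²), the 7.5×30 cube at (-1, 6.5) partially overlaps it — only the 19.50 mm² overlap (of its 225.00 mm²) is removed, clipping the outline — area = 246.50 mm². Checking containment: the cross-section at z = 4.2 is a subset of the cross-section at z = 1.2.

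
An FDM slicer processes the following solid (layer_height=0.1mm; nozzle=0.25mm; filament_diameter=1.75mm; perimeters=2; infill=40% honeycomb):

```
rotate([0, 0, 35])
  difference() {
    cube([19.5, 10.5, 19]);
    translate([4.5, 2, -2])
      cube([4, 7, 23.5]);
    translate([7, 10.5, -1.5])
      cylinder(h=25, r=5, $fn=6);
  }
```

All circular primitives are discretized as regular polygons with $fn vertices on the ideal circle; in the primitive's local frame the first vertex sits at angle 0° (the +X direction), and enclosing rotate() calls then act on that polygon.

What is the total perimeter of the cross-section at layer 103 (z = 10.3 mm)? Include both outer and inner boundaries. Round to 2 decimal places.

73.34 mm

At z = 10.3 mm: the cube (footprint 19.5×10.5) is included at this height (perimeter 60.00 mm); the 4×7 cube at (4.5, 2) contributes its full rectangle (perimeter 22.00 mm); the r=5 cylinder at (7, 10.5) gives a regular 6-gon of circumradius 5 (constant along its height) (perimeter = 2·6·5.000·sin(180°/6) = 30.00 mm); Subtracting the remaining from the first: starting from the 19.5×10.5 cube, the 4×7 cube at (4.5, 2) lies wholly inside it (removes its full 28.00 mm² and its 22.00 mm outline becomes a hole wall); the r=5 cylinder at (7, 10.5) partially overlaps it — only the 21.16 mm² overlap (of its 64.95 mm²) is removed, clipping the outline — boundary = 73.34 mm; (rotated 35° about Z; rotation is an isometry so areas/perimeters/island counts are preserved). Overall, the cross-section is a single solid region. Total boundary length (outer) = 73.34 mm.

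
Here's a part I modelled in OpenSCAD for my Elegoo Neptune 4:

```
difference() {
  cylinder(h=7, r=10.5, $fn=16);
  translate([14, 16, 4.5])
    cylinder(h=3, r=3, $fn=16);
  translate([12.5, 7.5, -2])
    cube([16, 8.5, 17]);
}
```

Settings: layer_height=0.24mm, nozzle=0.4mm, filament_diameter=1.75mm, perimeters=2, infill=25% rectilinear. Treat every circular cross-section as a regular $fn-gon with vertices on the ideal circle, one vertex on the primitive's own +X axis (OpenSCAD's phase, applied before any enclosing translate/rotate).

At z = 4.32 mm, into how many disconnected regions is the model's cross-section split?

1

At z = 4.32 mm: the r=10.5 cylinder gives a regular 16-gon of circumradius 10.5 (constant along its height); the cylinder at (14, 16) does not reach this height (z outside [4.5, 7.5]); the cube at (12.5, 7.5) is present — its section is the full 16×8.5 rectangle; Taking the first minus the rest: starting from the r=10.5 cylinder, the 16×8.5 cube at (12.5, 7.5) misses the remaining region (no effect) — 1 connected region. The result has 1 disconnected region.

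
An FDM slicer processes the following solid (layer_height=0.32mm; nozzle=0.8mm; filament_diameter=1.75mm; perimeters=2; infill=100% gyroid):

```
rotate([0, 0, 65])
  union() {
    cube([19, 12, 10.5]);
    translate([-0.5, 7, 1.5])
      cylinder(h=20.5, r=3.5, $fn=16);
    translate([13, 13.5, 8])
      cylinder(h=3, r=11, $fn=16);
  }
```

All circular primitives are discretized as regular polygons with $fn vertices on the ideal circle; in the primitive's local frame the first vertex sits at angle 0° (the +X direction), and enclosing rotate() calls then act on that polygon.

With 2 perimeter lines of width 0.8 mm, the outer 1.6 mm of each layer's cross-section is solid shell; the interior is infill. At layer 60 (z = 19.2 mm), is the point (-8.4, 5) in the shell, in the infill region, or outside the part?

shell

At z = 19.2 mm: the cube is not intersected at this z (z outside [0, 10.5]); the r=3.5 cylinder at (-0.5, 7) gives a regular 16-gon of circumradius 3.5 (constant along its height); the cylinder at (13, 13.5) is not intersected at this z (z outside [8, 11]); Combining (union): only the r=3.5 cylinder at (-0.5, 7) is present, so the union is just that shape — 1 connected region; (rotated 65° about Z; rotation is an isometry so areas/perimeters/island counts are preserved). Overall, the cross-section is a single solid region. Undo the 65° rotation: the query point maps to (0.982, 9.726) in the un-rotated model frame. The nearest boundary edge runs (1.97, 9.47)→(0.84, 10.23); distance from the point to it = 0.34 mm. The point is inside the cross-section, 0.34 mm from the nearest boundary — within the 1.6 mm shell band (2 × 0.8).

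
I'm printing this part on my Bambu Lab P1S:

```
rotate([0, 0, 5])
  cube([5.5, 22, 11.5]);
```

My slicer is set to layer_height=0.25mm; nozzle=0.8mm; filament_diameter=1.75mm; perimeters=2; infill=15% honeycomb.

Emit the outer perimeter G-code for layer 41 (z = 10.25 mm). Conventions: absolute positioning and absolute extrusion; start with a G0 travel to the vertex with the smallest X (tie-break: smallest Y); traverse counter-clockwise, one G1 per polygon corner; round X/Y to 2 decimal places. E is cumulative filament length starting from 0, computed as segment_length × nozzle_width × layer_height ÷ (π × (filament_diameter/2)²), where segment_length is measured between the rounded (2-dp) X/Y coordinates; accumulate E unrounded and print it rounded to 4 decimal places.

At z = 10.25 mm: the cube is present — its section is the full 5.5×22 rectangle; (whole slice rotated 5° about Z — lengths, areas and connectivity unchanged). The outline is a single polygon with 4 vertices. Extrusion per mm of travel: 0.8 × 0.25 / (π × 0.875²) = 0.083150. Accumulating E over each segment gives final E = 4.5741.

G0 X-1.92 Y21.92 Z10.25
G1 X0.00 Y0.00 E1.8296
G1 X5.48 Y0.48 E2.2870
G1 X3.56 Y22.40 E4.1167
G1 X-1.92 Y21.92 E4.5741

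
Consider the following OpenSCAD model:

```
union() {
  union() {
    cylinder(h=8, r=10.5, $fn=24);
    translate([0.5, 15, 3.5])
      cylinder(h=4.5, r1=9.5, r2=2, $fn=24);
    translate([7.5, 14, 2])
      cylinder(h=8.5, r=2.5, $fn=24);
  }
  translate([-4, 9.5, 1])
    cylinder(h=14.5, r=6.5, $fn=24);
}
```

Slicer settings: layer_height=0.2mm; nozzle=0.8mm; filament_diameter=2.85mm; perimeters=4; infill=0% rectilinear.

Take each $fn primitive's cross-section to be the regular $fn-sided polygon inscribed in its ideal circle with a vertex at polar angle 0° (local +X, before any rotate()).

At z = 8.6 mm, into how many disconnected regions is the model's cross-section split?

2

At z = 8.6 mm: the cylinder is not intersected at this z (z outside [0, 8]); the cone at (0.5, 15) is absent (z outside [3.5, 8]); the cylinder at (7.5, 14): section is a regular 24-gon, circumradius r=2.5; Combining (union): only the r=2.5 cylinder at (7.5, 14) is present, so the union is just that shape — 1 connected region; the r=6.5 cylinder at (-4, 9.5) gives a regular 24-gon of circumradius 6.5 (constant along its height); Merging all regions: the 2 present regions are separate (no shared area or edge), so areas and boundary lengths simply add and each stays a separate island — 2 connected regions. The result has 2 disconnected regions.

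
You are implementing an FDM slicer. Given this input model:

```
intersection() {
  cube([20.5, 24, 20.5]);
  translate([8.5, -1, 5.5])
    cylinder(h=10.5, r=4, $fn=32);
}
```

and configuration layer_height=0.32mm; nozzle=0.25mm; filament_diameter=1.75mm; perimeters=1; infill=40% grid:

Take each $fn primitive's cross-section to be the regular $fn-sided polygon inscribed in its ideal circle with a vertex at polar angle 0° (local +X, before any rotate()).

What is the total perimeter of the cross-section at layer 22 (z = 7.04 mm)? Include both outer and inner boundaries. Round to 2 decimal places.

At z = 7.04 mm: the 20.5×24 cube contributes its full rectangle (perimeter 89.00 mm); the r=4 cylinder at (8.5, -1) gives a regular 32-gon of circumradius 4 (constant along its height) (perimeter = 2·32·4.000·sin(180°/32) = 25.09 mm); Taking the intersection: the r=4 cylinder at (8.5, -1) partially overlaps the 20.5×24 cube; clipping to the common part keeps 17.08 mm² — boundary = 18.23 mm. Overall, the cross-section is a single solid region. Total boundary length (outer) = 18.23 mm.

18.23 mm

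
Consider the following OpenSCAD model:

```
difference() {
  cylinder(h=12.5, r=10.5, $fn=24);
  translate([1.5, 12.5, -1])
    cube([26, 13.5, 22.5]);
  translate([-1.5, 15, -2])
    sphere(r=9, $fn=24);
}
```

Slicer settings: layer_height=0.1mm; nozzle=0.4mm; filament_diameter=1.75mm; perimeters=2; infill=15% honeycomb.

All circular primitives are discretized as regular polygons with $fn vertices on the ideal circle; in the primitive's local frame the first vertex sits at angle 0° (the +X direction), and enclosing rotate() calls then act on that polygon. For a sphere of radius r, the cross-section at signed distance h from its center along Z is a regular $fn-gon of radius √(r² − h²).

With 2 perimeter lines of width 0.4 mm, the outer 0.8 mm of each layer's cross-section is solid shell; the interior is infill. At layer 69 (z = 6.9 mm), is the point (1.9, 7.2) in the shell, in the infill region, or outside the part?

infill

At z = 6.9 mm: the r=10.5 cylinder contributes a regular 24-gon of circumradius 10.5; the cube at (1.5, 12.5) is present — its section is the full 26×13.5 rectangle; the r=9 sphere at (-1.5, 15) slices to a regular 24-gon of circumradius 1.338 (√(r²−h²) with h=8.9 from center); Taking the first minus the rest: starting from the r=10.5 cylinder, the 26×13.5 cube at (1.5, 12.5) misses the remaining region (no effect); the r=9 sphere at (-1.5, 15) misses the remaining region (no effect) — 1 connected region. Overall, the cross-section is a single solid region. The nearest boundary edge runs (0.00, 10.50)→(2.72, 10.14); distance from the point to it = 3.02 mm. The point is inside the cross-section and 3.02 mm from the nearest boundary — more than the 0.8 mm shell width (2 × 0.4), so it's in the infill interior.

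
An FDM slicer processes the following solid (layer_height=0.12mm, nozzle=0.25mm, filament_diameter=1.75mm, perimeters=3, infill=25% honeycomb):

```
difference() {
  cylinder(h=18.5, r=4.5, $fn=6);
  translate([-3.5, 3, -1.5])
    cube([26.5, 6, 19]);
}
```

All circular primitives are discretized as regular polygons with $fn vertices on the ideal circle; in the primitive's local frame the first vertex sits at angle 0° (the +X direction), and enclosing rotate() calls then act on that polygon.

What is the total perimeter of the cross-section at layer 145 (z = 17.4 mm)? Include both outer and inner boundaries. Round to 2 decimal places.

At z = 17.4 mm: the r=4.5 cylinder gives a regular 6-gon of circumradius 4.5 (constant along its height) (perimeter = 2·6·4.500·sin(180°/6) = 27.00 mm); the cube at (-3.5, 3) is present — its section is the full 26.5×6 rectangle (perimeter 65.00 mm); Subtracting the remaining from the first: starting from the r=4.5 cylinder, the 26.5×6 cube at (-3.5, 3) partially overlaps it — only the 4.50 mm² overlap (of its 159.00 mm²) is removed, clipping the outline — boundary = 25.96 mm. Overall, the cross-section is a single solid region. Total boundary length (outer) = 25.96 mm.

25.96 mm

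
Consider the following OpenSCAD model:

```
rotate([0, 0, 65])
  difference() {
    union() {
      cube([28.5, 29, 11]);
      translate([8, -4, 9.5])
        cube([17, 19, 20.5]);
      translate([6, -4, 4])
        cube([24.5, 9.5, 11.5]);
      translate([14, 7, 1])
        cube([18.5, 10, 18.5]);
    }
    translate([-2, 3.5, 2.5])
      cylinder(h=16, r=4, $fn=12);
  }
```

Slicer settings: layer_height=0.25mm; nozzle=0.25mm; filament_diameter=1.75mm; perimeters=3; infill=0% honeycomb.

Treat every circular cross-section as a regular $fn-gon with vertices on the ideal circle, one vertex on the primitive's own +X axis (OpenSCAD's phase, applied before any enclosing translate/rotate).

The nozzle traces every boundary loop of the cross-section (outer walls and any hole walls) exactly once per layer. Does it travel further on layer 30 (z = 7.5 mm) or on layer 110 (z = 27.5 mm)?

Layer 30 (z = 7.5): the cube is present — its section is the full 28.5×29 rectangle (perimeter 115.00 mm); the cube at (8, -4) is absent (z outside [9.5, 30]); the cube at (6, -4) (footprint 24.5×9.5) is included at this height (perimeter 68.00 mm); the 18.5×10 cube at (14, 7) contributes its full rectangle (perimeter 57.00 mm); Taking the union: the regions partially overlap (shared area 268.75 mm²), so the edge portions inside another operand are dropped and the merged outline is re-measured after clipping — boundary = 135.00 mm; the r=4 cylinder at (-2, 3.5) gives a regular 12-gon of circumradius 4 (constant along its height) (perimeter = 2·12·4.000·sin(180°/12) = 24.85 mm); Subtracting the remaining from the first: starting from the result so far, the r=4 cylinder at (-2, 3.5) partially overlaps it — only the 9.07 mm² overlap (of its 48.00 mm²) is removed, clipping the outline — boundary = 136.35 mm; (whole slice rotated 65° about Z — lengths, areas and connectivity unchanged). So its perimeter = 136.35 mm. Layer 110 (z = 27.5): the cube is absent (z outside [0, 11]); the cube at (8, -4) (footprint 17×19) is included at this height (perimeter 72.00 mm); the cube at (6, -4) is not intersected at this z (z outside [4, 15.5]); the cube at (14, 7) does not reach this height (z outside [1, 19.5]); Merging all regions: only the 17×19 cube at (8, -4) is present, so the union is just that shape — boundary = 72.00 mm; the cylinder at (-2, 3.5) is absent (z outside [2.5, 18.5]); After the difference (first − rest): none of the subtracted shapes is present at this height, so the result so far is unchanged — boundary = 72.00 mm; (rotated 65° about Z; rotation is an isometry so areas/perimeters/island counts are preserved). So its perimeter = 72.00 mm. Layer 30 is larger (136.35 vs 72.00 mm).

layer 30 (z = 7.5 mm)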